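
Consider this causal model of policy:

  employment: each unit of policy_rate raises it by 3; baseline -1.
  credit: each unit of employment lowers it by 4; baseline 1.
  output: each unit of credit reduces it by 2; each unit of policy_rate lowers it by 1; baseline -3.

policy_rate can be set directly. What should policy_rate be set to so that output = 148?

policy_rate = 7

Substituting into the credit equation gives credit = -12*policy_rate + 5.
Substituting into the output equation gives output = 23*policy_rate - 13.
Solve 23*policy_rate - 13 = 148: policy_rate = (148 + 13) / 23 = 7.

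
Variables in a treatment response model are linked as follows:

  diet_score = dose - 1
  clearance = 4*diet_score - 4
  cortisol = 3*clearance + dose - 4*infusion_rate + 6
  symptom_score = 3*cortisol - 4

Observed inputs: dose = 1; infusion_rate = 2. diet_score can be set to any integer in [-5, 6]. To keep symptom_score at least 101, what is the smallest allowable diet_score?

diet_score = 4

Intervening on diet_score fixes its value directly, overriding its dependence on dose.
Substituting into the cortisol equation gives cortisol = 12*diet_score - 13.
So symptom_score = 36*diet_score - 43.
Require 36*diet_score - 43 ≥ 101, so diet_score ≥ 4.
The smallest integer in [-5, 6] satisfying this is 4.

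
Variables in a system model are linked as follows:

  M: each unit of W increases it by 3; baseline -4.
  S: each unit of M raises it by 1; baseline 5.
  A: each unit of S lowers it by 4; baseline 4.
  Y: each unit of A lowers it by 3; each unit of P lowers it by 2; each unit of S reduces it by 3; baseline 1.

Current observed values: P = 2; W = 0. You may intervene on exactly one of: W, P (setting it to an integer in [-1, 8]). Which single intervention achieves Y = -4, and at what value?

Intervening on W: Y = 27*W - 6. Reaching -4 requires W = 2/27, not an integer.
Intervening on P: with other inputs at their observed values, Y = -2*P - 2. Solving for -4 gives P = 1, within [-1, 8].

set P = 1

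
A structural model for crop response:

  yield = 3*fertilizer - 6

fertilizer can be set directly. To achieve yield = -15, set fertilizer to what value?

fertilizer = -3

Solve 3*fertilizer - 6 = -15: fertilizer = (-15 + 6) / 3 = -3.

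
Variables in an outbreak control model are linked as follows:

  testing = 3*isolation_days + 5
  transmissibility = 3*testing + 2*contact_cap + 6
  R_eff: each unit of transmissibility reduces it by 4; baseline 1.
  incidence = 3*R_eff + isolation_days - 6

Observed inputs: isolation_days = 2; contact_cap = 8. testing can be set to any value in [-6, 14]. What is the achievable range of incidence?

Intervening on testing fixes its value directly, overriding its dependence on isolation_days.
Substituting into the transmissibility equation gives transmissibility = 3*testing + 22.
So R_eff = -12*testing - 87.
incidence becomes -36*testing - 265.
Linear in testing, so extremes are at the endpoints: testing = -6 gives incidence = -49; testing = 14 gives incidence = -769.

-769 to -49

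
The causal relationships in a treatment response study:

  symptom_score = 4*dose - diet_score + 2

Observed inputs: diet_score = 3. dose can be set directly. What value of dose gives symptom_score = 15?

dose = 4

Substituting into the symptom_score equation gives symptom_score = 4*dose - 1.
Solve 4*dose - 1 = 15: dose = (15 + 1) / 4 = 4.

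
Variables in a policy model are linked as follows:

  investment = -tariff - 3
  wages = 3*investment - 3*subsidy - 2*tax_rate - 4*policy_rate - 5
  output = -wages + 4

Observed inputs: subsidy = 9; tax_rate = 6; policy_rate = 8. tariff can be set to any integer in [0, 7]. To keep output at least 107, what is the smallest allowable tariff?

Substituting into the wages equation gives wages = -3*tariff - 85.
output becomes 3*tariff + 89.
Require 3*tariff + 89 ≥ 107, so tariff ≥ 6.
The smallest integer in [0, 7] satisfying this is 6.

tariff = 6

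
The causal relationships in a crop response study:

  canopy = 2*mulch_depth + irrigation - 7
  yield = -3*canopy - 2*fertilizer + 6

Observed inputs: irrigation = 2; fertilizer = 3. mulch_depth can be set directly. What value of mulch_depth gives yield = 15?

mulch_depth = 0

Substituting into the canopy equation gives canopy = 2*mulch_depth - 5.
So yield = -6*mulch_depth + 15.
Solve -6*mulch_depth + 15 = 15: mulch_depth = (15 - 15) / -6 = 0.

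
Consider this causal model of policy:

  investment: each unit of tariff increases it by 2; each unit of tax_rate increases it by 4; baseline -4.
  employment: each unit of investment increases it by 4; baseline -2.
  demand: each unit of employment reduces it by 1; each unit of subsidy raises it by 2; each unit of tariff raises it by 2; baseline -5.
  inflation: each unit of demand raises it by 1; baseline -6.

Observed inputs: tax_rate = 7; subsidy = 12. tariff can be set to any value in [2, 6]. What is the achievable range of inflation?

-117 to -93

Substituting into the investment equation gives investment = 2*tariff + 24.
So employment = 8*tariff + 94.
Substituting into the demand equation gives demand = -6*tariff - 75.
So inflation = -6*tariff - 81.
Linear in tariff, so extremes are at the endpoints: tariff = 2 gives inflation = -93; tariff = 6 gives inflation = -117.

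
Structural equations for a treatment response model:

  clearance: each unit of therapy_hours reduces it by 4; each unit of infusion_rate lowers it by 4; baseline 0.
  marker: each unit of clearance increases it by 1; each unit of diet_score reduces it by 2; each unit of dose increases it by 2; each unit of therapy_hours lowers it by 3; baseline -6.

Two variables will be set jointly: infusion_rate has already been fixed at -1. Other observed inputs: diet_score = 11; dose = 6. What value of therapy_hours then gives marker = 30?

With infusion_rate held at -1:
Substituting into the clearance equation gives clearance = -4*therapy_hours + 4.
marker becomes -7*therapy_hours - 12.
Solve -7*therapy_hours - 12 = 30: therapy_hours = (30 + 12) / -7 = -6.

therapy_hours = -6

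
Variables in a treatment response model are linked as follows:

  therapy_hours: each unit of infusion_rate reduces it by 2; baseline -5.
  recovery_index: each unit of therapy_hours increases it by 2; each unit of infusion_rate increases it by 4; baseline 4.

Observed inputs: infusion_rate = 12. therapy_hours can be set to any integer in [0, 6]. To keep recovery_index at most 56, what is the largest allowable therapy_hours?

Intervening on therapy_hours fixes its value directly, overriding its dependence on infusion_rate.
Substituting into the recovery_index equation gives recovery_index = 2*therapy_hours + 52.
Require 2*therapy_hours + 52 ≤ 56, so therapy_hours ≤ 2.
The largest integer in [0, 6] satisfying this is 2.

therapy_hours = 2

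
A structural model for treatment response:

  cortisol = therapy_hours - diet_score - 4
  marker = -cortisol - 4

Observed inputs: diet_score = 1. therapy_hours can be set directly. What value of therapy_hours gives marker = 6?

therapy_hours = -5

Substituting into the cortisol equation gives cortisol = therapy_hours - 5.
So marker = -therapy_hours + 1.
Solve -therapy_hours + 1 = 6: therapy_hours = (6 - 1) / -1 = -5.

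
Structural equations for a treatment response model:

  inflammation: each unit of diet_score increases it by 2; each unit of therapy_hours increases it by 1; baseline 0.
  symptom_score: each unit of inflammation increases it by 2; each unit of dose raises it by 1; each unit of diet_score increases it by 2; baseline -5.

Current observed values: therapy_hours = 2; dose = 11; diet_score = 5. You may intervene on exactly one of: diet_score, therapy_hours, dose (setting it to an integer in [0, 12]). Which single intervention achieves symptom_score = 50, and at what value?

set therapy_hours = 7

Intervening on diet_score: symptom_score = 6*diet_score + 10. Reaching 50 requires diet_score = 20/3, not an integer.
Intervening on therapy_hours: with other inputs at their observed values, symptom_score = 2*therapy_hours + 36. Solving for 50 gives therapy_hours = 7, within [0, 12].
Intervening on dose: symptom_score = dose + 29. Reaching 50 requires dose = 21, outside [0, 12].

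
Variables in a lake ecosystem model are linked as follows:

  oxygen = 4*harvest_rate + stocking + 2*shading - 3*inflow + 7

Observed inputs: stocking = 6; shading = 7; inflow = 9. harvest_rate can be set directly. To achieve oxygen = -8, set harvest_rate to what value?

harvest_rate = -2

Substituting into the oxygen equation gives oxygen = 4*harvest_rate.
Solve 4*harvest_rate = -8: harvest_rate = -8 / 4 = -2.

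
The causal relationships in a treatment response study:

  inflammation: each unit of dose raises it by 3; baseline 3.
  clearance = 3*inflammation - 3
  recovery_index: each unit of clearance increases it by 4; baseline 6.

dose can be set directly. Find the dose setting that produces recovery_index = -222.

dose = -7

Substituting into the clearance equation gives clearance = 9*dose + 6.
So recovery_index = 36*dose + 30.
Solve 36*dose + 30 = -222: dose = (-222 - 30) / 36 = -7.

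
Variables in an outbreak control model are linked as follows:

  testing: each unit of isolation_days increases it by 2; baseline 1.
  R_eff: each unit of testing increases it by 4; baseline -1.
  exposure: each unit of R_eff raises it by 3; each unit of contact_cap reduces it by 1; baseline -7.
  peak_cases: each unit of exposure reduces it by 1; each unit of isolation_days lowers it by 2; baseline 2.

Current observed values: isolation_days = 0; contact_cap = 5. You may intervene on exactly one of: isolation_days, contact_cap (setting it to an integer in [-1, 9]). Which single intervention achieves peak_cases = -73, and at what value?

Intervening on isolation_days: with other inputs at their observed values, peak_cases = -26*isolation_days + 5. Solving for -73 gives isolation_days = 3, within [-1, 9].
Intervening on contact_cap: peak_cases = contact_cap. Reaching -73 requires contact_cap = -73, outside [-1, 9].

set isolation_days = 3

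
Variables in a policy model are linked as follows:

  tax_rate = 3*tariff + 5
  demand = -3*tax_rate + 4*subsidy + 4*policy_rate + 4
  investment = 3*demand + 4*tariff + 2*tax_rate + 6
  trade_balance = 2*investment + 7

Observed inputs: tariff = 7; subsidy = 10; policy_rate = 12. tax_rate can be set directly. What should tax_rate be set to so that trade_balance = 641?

tax_rate = -1

Intervening on tax_rate fixes its value directly, overriding its dependence on tariff.
Substituting into the demand equation gives demand = -3*tax_rate + 92.
Substituting into the investment equation gives investment = -7*tax_rate + 310.
Substituting into the trade_balance equation gives trade_balance = -14*tax_rate + 627.
Solve -14*tax_rate + 627 = 641: tax_rate = (641 - 627) / -14 = -1.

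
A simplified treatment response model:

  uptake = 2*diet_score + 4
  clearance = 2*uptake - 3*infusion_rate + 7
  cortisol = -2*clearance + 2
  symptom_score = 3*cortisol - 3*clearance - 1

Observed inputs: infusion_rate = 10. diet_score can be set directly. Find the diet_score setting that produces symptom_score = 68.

diet_score = 2

Substituting into the clearance equation gives clearance = 4*diet_score - 15.
Substituting into the cortisol equation gives cortisol = -8*diet_score + 32.
Substituting into the symptom_score equation gives symptom_score = -36*diet_score + 140.
Solve -36*diet_score + 140 = 68: diet_score = (68 - 140) / -36 = 2.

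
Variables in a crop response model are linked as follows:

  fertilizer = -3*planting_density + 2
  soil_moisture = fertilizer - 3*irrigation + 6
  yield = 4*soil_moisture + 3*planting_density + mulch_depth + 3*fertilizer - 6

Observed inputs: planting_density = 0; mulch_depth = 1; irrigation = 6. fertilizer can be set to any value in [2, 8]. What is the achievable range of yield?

-39 to 3

Intervening on fertilizer fixes its value directly, overriding its dependence on planting_density.
Substituting into the soil_moisture equation gives soil_moisture = fertilizer - 12.
yield becomes 7*fertilizer - 53.
Linear in fertilizer, so extremes are at the endpoints: fertilizer = 2 gives yield = -39; fertilizer = 8 gives yield = 3.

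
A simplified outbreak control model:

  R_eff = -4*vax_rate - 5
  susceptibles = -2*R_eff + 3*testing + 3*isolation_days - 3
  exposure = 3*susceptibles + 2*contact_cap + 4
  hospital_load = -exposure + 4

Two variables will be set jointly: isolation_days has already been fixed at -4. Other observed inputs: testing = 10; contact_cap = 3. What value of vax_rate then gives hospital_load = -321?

With isolation_days held at -4:
Substituting into the susceptibles equation gives susceptibles = 8*vax_rate + 25.
This gives exposure = 24*vax_rate + 85.
Substituting into the hospital_load equation gives hospital_load = -24*vax_rate - 81.
Solve -24*vax_rate - 81 = -321: vax_rate = (-321 + 81) / -24 = 10.

vax_rate = 10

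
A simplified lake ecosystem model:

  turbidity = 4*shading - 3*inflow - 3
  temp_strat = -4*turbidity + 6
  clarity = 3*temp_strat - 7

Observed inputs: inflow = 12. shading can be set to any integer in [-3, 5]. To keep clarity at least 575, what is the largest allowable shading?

shading = -2

Substituting into the turbidity equation gives turbidity = 4*shading - 39.
temp_strat becomes -16*shading + 162.
This gives clarity = -48*shading + 479.
Require -48*shading + 479 ≥ 575, so shading ≤ -2.
The largest integer in [-3, 5] satisfying this is -2.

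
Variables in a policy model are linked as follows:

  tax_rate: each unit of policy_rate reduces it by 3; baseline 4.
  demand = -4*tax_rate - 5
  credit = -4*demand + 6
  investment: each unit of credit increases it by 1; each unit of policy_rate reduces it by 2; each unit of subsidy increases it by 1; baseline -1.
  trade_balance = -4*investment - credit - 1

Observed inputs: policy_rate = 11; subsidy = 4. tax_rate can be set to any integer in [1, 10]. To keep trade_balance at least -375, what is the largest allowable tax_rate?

Intervening on tax_rate fixes its value directly, overriding its dependence on policy_rate.
Substituting into the credit equation gives credit = 16*tax_rate + 26.
Substituting into the investment equation gives investment = 16*tax_rate + 7.
Substituting into the trade_balance equation gives trade_balance = -80*tax_rate - 55.
Require -80*tax_rate - 55 ≥ -375, so tax_rate ≤ 4.
The largest integer in [1, 10] satisfying this is 4.

tax_rate = 4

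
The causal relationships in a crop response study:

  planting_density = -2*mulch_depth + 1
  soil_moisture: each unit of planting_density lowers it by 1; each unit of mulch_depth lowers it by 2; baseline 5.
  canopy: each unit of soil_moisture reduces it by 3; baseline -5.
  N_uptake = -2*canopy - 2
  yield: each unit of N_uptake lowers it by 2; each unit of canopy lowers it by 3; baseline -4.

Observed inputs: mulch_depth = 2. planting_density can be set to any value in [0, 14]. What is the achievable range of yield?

-8 to 34

Intervening on planting_density fixes its value directly, overriding its dependence on mulch_depth.
Substituting into the soil_moisture equation gives soil_moisture = -planting_density + 1.
canopy becomes 3*planting_density - 8.
Substituting into the N_uptake equation gives N_uptake = -6*planting_density + 14.
Substituting into the yield equation gives yield = 3*planting_density - 8.
Linear in planting_density, so extremes are at the endpoints: planting_density = 0 gives yield = -8; planting_density = 14 gives yield = 34.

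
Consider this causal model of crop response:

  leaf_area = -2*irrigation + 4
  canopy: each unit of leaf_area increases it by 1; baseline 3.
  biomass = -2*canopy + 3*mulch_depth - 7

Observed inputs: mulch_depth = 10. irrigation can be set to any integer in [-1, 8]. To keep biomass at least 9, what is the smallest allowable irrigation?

Substituting into the canopy equation gives canopy = -2*irrigation + 7.
This gives biomass = 4*irrigation + 9.
Require 4*irrigation + 9 ≥ 9, so irrigation ≥ 0.
The smallest integer in [-1, 8] satisfying this is 0.

irrigation = 0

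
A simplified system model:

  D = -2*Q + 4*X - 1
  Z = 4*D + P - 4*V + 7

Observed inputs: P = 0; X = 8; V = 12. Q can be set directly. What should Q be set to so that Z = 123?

Q = -5

Substituting into the D equation gives D = -2*Q + 31.
Substituting into the Z equation gives Z = -8*Q + 83.
Solve -8*Q + 83 = 123: Q = (123 - 83) / -8 = -5.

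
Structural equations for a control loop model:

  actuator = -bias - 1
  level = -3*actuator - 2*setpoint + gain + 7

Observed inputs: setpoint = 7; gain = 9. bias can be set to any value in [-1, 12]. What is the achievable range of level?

2 to 41

Substituting into the level equation gives level = 3*bias + 5.
Linear in bias, so extremes are at the endpoints: bias = -1 gives level = 2; bias = 12 gives level = 41.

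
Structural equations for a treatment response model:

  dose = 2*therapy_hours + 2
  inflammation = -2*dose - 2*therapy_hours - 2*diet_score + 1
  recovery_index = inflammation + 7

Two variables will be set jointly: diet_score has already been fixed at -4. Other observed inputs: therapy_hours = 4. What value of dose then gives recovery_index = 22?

dose = -7

With diet_score held at -4:
Intervening on dose fixes its value directly, overriding its dependence on therapy_hours.
Substituting into the inflammation equation gives inflammation = -2*dose + 1.
Substituting into the recovery_index equation gives recovery_index = -2*dose + 8.
Solve -2*dose + 8 = 22: dose = (22 - 8) / -2 = -7.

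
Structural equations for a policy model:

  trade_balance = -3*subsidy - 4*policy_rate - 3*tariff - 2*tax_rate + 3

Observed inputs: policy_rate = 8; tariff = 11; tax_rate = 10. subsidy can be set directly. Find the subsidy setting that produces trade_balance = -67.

subsidy = -5

Substituting into the trade_balance equation gives trade_balance = -3*subsidy - 82.
Solve -3*subsidy - 82 = -67: subsidy = (-67 + 82) / -3 = -5.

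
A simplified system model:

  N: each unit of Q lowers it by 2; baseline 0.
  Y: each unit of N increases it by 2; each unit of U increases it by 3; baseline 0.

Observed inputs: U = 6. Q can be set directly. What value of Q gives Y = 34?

Q = -4

Substituting into the Y equation gives Y = -4*Q + 18.
Solve -4*Q + 18 = 34: Q = (34 - 18) / -4 = -4.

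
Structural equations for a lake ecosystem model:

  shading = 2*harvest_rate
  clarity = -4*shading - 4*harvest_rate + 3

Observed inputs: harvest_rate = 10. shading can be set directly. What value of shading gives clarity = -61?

shading = 6

Intervening on shading fixes its value directly, overriding its dependence on harvest_rate.
Substituting into the clarity equation gives clarity = -4*shading - 37.
Solve -4*shading - 37 = -61: shading = (-61 + 37) / -4 = 6.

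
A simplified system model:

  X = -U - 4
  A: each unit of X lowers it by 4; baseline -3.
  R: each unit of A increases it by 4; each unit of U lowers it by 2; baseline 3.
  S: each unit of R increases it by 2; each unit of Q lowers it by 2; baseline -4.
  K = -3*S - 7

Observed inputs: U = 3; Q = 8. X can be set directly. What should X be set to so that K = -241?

Intervening on X fixes its value directly, overriding its dependence on U.
Substituting into the R equation gives R = -16*X - 15.
Substituting into the S equation gives S = -32*X - 50.
Substituting into the K equation gives K = 96*X + 143.
Solve 96*X + 143 = -241: X = (-241 - 143) / 96 = -4.

X = -4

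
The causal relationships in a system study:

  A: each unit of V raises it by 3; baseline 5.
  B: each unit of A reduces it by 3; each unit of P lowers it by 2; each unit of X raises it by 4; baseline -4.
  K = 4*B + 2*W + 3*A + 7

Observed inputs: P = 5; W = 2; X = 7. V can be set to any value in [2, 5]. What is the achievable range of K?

-113 to -32

Substituting into the B equation gives B = -9*V - 1.
Substituting into the K equation gives K = -27*V + 22.
Linear in V, so extremes are at the endpoints: V = 2 gives K = -32; V = 5 gives K = -113.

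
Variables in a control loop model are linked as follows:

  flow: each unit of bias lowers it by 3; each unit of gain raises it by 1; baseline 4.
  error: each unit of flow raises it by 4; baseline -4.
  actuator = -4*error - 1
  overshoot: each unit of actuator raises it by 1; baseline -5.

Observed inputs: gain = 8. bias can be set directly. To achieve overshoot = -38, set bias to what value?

Substituting into the flow equation gives flow = -3*bias + 12.
error becomes -12*bias + 44.
This gives actuator = 48*bias - 177.
overshoot becomes 48*bias - 182.
Solve 48*bias - 182 = -38: bias = (-38 + 182) / 48 = 3.

bias = 3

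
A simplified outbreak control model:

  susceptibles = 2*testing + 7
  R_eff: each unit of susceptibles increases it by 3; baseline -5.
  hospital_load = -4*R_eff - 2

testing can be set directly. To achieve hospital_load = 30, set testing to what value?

testing = -4

Substituting into the R_eff equation gives R_eff = 6*testing + 16.
Substituting into the hospital_load equation gives hospital_load = -24*testing - 66.
Solve -24*testing - 66 = 30: testing = (30 + 66) / -24 = -4.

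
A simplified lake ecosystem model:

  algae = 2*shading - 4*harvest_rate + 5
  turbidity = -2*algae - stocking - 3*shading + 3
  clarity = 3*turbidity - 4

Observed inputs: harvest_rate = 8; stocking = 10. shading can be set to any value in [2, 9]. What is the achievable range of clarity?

-52 to 95

Substituting into the algae equation gives algae = 2*shading - 27.
So turbidity = -7*shading + 47.
Substituting into the clarity equation gives clarity = -21*shading + 137.
Linear in shading, so extremes are at the endpoints: shading = 2 gives clarity = 95; shading = 9 gives clarity = -52.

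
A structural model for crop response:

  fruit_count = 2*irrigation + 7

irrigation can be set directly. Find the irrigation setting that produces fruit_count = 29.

Solve 2*irrigation + 7 = 29: irrigation = (29 - 7) / 2 = 11.

irrigation = 11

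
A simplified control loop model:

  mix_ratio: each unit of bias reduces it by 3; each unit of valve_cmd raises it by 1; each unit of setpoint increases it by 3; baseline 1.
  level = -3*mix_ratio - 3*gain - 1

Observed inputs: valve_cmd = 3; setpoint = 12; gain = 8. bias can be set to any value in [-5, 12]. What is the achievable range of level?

-190 to -37

Substituting into the mix_ratio equation gives mix_ratio = -3*bias + 40.
So level = 9*bias - 145.
Linear in bias, so extremes are at the endpoints: bias = -5 gives level = -190; bias = 12 gives level = -37.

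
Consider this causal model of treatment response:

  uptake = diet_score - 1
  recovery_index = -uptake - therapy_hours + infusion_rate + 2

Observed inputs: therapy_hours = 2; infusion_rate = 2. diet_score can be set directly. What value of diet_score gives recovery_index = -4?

Substituting into the recovery_index equation gives recovery_index = -diet_score + 3.
Solve -diet_score + 3 = -4: diet_score = (-4 - 3) / -1 = 7.

diet_score = 7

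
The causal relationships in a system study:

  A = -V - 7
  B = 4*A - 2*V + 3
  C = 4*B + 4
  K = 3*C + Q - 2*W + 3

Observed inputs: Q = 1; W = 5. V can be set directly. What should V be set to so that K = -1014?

Substituting into the B equation gives B = -6*V - 25.
This gives C = -24*V - 96.
Substituting into the K equation gives K = -72*V - 294.
Solve -72*V - 294 = -1014: V = (-1014 + 294) / -72 = 10.

V = 10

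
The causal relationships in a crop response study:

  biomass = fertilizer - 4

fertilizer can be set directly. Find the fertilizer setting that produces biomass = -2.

fertilizer = 2

Solve fertilizer - 4 = -2: fertilizer = (-2 + 4) / 1 = 2.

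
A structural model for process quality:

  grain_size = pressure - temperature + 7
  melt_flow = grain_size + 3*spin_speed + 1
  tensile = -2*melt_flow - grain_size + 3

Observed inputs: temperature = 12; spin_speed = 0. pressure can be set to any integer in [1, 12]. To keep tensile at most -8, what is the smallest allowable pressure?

Substituting into the grain_size equation gives grain_size = pressure - 5.
So melt_flow = pressure - 4.
tensile becomes -3*pressure + 16.
Require -3*pressure + 16 ≤ -8, so pressure ≥ 8.
The smallest integer in [1, 12] satisfying this is 8.

pressure = 8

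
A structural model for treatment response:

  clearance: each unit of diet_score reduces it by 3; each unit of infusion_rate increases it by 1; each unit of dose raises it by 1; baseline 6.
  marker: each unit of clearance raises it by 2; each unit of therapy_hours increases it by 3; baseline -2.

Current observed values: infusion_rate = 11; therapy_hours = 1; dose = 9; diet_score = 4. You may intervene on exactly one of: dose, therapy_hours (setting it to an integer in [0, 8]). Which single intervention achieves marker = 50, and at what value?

set therapy_hours = 8

Intervening on dose: marker = 2*dose + 11. Reaching 50 requires dose = 39/2, not an integer.
Intervening on therapy_hours: with other inputs at their observed values, marker = 3*therapy_hours + 26. Solving for 50 gives therapy_hours = 8, within [0, 8].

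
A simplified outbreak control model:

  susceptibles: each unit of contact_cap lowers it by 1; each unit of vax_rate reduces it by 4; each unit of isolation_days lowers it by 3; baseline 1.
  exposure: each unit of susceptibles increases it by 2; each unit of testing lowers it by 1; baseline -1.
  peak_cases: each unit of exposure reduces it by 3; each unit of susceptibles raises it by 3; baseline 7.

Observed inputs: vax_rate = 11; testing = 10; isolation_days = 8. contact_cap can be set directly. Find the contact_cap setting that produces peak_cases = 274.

contact_cap = 11

Substituting into the susceptibles equation gives susceptibles = -contact_cap - 67.
Substituting into the exposure equation gives exposure = -2*contact_cap - 145.
This gives peak_cases = 3*contact_cap + 241.
Solve 3*contact_cap + 241 = 274: contact_cap = (274 - 241) / 3 = 11.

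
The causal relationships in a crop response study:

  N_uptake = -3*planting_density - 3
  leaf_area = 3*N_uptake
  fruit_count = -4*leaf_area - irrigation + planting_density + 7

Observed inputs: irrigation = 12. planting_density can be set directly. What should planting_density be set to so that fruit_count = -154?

planting_density = -5

Substituting into the leaf_area equation gives leaf_area = -9*planting_density - 9.
This gives fruit_count = 37*planting_density + 31.
Solve 37*planting_density + 31 = -154: planting_density = (-154 - 31) / 37 = -5.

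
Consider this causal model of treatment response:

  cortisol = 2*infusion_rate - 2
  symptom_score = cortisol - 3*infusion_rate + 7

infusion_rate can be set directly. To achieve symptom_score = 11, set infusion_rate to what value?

infusion_rate = -6

Substituting into the symptom_score equation gives symptom_score = -infusion_rate + 5.
Solve -infusion_rate + 5 = 11: infusion_rate = (11 - 5) / -1 = -6.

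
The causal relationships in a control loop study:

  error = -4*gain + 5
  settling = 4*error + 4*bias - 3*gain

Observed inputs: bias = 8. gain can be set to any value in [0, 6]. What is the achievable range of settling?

-62 to 52

Substituting into the settling equation gives settling = -19*gain + 52.
Linear in gain, so extremes are at the endpoints: gain = 0 gives settling = 52; gain = 6 gives settling = -62.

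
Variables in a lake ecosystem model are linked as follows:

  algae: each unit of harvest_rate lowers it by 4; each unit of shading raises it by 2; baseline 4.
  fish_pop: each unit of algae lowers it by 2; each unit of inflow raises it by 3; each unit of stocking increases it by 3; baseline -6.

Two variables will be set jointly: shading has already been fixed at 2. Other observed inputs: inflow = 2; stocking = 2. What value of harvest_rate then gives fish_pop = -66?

harvest_rate = -7

With shading held at 2:
Substituting into the algae equation gives algae = -4*harvest_rate + 8.
So fish_pop = 8*harvest_rate - 10.
Solve 8*harvest_rate - 10 = -66: harvest_rate = (-66 + 10) / 8 = -7.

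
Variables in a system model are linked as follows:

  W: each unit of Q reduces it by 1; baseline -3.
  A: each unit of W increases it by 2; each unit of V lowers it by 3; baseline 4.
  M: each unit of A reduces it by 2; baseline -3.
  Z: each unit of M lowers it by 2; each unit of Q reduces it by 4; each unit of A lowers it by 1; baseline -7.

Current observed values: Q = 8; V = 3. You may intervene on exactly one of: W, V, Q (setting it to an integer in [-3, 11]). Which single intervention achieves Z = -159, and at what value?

set V = 8

Intervening on W: Z = 6*W - 48. Reaching -159 requires W = -37/2, not an integer.
Intervening on V: with other inputs at their observed values, Z = -9*V - 87. Solving for -159 gives V = 8, within [-3, 11].
Intervening on Q: Z = -10*Q - 34. Reaching -159 requires Q = 25/2, not an integer.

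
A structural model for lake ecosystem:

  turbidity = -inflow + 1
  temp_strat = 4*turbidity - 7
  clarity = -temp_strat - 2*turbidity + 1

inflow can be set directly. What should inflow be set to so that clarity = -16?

Substituting into the temp_strat equation gives temp_strat = -4*inflow - 3.
So clarity = 6*inflow + 2.
Solve 6*inflow + 2 = -16: inflow = (-16 - 2) / 6 = -3.

inflow = -3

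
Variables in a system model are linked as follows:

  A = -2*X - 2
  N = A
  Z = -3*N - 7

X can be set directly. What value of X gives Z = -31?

Substituting into the N equation gives N = -2*X - 2.
This gives Z = 6*X - 1.
Solve 6*X - 1 = -31: X = (-31 + 1) / 6 = -5.

X = -5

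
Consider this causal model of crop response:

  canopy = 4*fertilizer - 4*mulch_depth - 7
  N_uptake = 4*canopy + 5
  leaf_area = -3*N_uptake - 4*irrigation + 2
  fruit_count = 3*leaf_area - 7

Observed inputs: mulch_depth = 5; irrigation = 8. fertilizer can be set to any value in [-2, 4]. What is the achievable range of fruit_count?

254 to 1118

Substituting into the canopy equation gives canopy = 4*fertilizer - 27.
N_uptake becomes 16*fertilizer - 103.
Substituting into the leaf_area equation gives leaf_area = -48*fertilizer + 279.
Substituting into the fruit_count equation gives fruit_count = -144*fertilizer + 830.
Linear in fertilizer, so extremes are at the endpoints: fertilizer = -2 gives fruit_count = 1118; fertilizer = 4 gives fruit_count = 254.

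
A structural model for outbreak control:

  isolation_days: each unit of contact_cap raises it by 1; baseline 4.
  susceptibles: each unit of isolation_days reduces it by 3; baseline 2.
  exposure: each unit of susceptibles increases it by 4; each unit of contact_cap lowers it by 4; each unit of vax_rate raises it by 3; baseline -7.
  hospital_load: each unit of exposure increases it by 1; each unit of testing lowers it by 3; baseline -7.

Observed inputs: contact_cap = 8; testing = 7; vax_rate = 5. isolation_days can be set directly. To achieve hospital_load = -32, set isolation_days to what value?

Intervening on isolation_days fixes its value directly, overriding its dependence on contact_cap.
Substituting into the exposure equation gives exposure = -12*isolation_days - 16.
hospital_load becomes -12*isolation_days - 44.
Solve -12*isolation_days - 44 = -32: isolation_days = (-32 + 44) / -12 = -1.

isolation_days = -1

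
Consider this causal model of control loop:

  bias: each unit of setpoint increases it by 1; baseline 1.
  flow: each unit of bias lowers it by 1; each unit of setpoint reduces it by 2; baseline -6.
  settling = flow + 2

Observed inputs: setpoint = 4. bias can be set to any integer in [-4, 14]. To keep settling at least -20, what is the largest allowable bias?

bias = 8

Intervening on bias fixes its value directly, overriding its dependence on setpoint.
Substituting into the flow equation gives flow = -bias - 14.
Substituting into the settling equation gives settling = -bias - 12.
Require -bias - 12 ≥ -20, so bias ≤ 8.
The largest integer in [-4, 14] satisfying this is 8.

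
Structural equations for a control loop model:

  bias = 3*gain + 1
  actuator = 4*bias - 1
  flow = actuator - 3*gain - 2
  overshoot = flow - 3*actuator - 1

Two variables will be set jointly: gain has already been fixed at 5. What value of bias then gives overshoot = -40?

bias = 3

With gain held at 5:
Intervening on bias fixes its value directly, overriding its dependence on gain.
Substituting into the flow equation gives flow = 4*bias - 18.
This gives overshoot = -8*bias - 16.
Solve -8*bias - 16 = -40: bias = (-40 + 16) / -8 = 3.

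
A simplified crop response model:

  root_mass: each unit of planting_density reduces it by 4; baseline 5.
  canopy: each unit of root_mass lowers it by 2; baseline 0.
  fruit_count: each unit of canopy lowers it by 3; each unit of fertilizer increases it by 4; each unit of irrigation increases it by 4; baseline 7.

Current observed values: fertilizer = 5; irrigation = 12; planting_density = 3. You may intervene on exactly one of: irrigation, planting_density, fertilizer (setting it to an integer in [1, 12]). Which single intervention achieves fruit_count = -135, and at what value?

set planting_density = 10

Intervening on irrigation: fruit_count = 4*irrigation - 15. Reaching -135 requires irrigation = -30, outside [1, 12].
Intervening on planting_density: with other inputs at their observed values, fruit_count = -24*planting_density + 105. Solving for -135 gives planting_density = 10, within [1, 12].
Intervening on fertilizer: fruit_count = 4*fertilizer + 13. Reaching -135 requires fertilizer = -37, outside [1, 12].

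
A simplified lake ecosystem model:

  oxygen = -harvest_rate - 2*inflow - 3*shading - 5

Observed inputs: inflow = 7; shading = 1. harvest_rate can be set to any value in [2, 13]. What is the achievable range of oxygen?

-35 to -24

Substituting into the oxygen equation gives oxygen = -harvest_rate - 22.
Linear in harvest_rate, so extremes are at the endpoints: harvest_rate = 2 gives oxygen = -24; harvest_rate = 13 gives oxygen = -35.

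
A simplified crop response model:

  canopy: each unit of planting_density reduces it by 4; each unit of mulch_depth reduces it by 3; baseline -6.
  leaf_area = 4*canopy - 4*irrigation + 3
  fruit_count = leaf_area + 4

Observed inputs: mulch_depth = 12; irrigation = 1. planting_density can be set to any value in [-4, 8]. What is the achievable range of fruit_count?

-293 to -101

Substituting into the canopy equation gives canopy = -4*planting_density - 42.
leaf_area becomes -16*planting_density - 169.
So fruit_count = -16*planting_density - 165.
Linear in planting_density, so extremes are at the endpoints: planting_density = -4 gives fruit_count = -101; planting_density = 8 gives fruit_count = -293.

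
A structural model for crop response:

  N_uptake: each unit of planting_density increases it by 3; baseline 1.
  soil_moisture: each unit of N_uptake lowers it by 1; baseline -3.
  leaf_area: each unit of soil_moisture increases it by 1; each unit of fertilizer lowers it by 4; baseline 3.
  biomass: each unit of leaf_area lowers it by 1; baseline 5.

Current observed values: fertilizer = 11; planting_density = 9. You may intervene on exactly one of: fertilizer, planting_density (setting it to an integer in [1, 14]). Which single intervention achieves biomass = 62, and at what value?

set planting_density = 4

Intervening on fertilizer: biomass = 4*fertilizer + 33. Reaching 62 requires fertilizer = 29/4, not an integer.
Intervening on planting_density: with other inputs at their observed values, biomass = 3*planting_density + 50. Solving for 62 gives planting_density = 4, within [1, 14].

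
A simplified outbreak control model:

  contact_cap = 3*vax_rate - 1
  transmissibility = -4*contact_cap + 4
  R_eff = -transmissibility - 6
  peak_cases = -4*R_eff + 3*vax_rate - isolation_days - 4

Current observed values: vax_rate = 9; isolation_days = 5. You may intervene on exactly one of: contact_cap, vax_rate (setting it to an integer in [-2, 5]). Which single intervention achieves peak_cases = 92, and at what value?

Intervening on contact_cap: peak_cases = -16*contact_cap + 58. Reaching 92 requires contact_cap = -17/8, not an integer.
Intervening on vax_rate: with other inputs at their observed values, peak_cases = -45*vax_rate + 47. Solving for 92 gives vax_rate = -1, within [-2, 5].

set vax_rate = -1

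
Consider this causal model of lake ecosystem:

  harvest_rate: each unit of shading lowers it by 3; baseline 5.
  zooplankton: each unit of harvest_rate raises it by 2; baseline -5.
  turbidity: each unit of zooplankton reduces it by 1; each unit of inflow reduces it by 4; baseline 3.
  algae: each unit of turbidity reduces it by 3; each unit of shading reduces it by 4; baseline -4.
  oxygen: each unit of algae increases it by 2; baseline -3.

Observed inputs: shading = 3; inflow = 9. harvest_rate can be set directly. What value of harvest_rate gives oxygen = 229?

harvest_rate = 8

Intervening on harvest_rate fixes its value directly, overriding its dependence on shading.
Substituting into the turbidity equation gives turbidity = -2*harvest_rate - 28.
This gives algae = 6*harvest_rate + 68.
Substituting into the oxygen equation gives oxygen = 12*harvest_rate + 133.
Solve 12*harvest_rate + 133 = 229: harvest_rate = (229 - 133) / 12 = 8.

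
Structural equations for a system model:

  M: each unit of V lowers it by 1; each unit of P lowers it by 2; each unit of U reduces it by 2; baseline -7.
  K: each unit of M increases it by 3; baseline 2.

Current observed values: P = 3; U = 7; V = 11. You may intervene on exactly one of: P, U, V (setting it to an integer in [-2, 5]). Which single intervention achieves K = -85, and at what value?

set V = 2

Intervening on P: K = -6*P - 94. Reaching -85 requires P = -3/2, not an integer.
Intervening on U: K = -6*U - 70. Reaching -85 requires U = 5/2, not an integer.
Intervening on V: with other inputs at their observed values, K = -3*V - 79. Solving for -85 gives V = 2, within [-2, 5].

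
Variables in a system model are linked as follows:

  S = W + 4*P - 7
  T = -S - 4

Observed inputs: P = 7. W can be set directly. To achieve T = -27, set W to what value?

Substituting into the S equation gives S = W + 21.
T becomes -W - 25.
Solve -W - 25 = -27: W = (-27 + 25) / -1 = 2.

W = 2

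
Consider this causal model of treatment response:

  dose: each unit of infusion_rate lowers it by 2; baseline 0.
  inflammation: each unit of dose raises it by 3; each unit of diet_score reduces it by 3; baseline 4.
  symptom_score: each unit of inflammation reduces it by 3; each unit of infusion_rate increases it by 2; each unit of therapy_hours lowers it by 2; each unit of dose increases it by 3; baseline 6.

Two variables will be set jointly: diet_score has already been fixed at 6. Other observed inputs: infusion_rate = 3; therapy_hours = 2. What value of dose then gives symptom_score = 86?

With diet_score held at 6:
Intervening on dose fixes its value directly, overriding its dependence on infusion_rate.
Substituting into the inflammation equation gives inflammation = 3*dose - 14.
Substituting into the symptom_score equation gives symptom_score = -6*dose + 50.
Solve -6*dose + 50 = 86: dose = (86 - 50) / -6 = -6.

dose = -6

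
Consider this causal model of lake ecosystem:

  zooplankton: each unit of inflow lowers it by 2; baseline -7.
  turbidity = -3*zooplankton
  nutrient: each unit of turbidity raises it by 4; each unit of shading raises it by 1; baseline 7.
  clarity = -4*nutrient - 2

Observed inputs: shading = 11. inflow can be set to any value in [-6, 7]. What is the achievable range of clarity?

Substituting into the turbidity equation gives turbidity = 6*inflow + 21.
nutrient becomes 24*inflow + 102.
Substituting into the clarity equation gives clarity = -96*inflow - 410.
Linear in inflow, so extremes are at the endpoints: inflow = -6 gives clarity = 166; inflow = 7 gives clarity = -1082.

-1082 to 166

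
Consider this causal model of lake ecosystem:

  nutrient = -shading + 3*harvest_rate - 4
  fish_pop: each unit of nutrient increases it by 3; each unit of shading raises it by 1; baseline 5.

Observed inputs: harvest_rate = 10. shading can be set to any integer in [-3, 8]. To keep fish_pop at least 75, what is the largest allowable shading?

shading = 4

Substituting into the nutrient equation gives nutrient = -shading + 26.
fish_pop becomes -2*shading + 83.
Require -2*shading + 83 ≥ 75, so shading ≤ 4.
The largest integer in [-3, 8] satisfying this is 4.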